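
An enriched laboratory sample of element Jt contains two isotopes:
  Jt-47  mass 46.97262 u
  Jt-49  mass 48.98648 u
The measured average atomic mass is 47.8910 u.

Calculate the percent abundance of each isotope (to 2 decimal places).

With x = fraction of Jt-47 (so Jt-49 is 1 − x):
46.97262·x + 48.98648·(1 − x) = 47.8910
(46.97262 − 48.98648)·x = 47.8910 − 48.98648
x = -1.09548 / -2.01386 = 0.54397 → 54.40% Jt-47, 45.60% Jt-49.

Jt-47: 54.40%, Jt-49: 45.60%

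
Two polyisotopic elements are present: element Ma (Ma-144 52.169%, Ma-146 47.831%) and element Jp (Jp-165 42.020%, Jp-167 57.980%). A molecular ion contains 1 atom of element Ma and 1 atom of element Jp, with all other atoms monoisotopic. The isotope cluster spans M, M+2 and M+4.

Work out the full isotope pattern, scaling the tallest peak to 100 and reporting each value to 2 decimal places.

Element Ma pattern (n=1): 0.52169 : 0.47831
Element Jp pattern (n=1): 0.4202 : 0.5798
Convolve the two distributions (both contribute in 2-u steps):
  M: 0.52169×0.4202 = 0.219214
  M+2: 0.52169×0.5798 + 0.47831×0.4202 = 0.503462
  M+4: 0.47831×0.5798 = 0.277324
Scale to base peak (0.503462) = 100: 43.54 : 100.00 : 55.08

43.54 : 100.00 : 55.08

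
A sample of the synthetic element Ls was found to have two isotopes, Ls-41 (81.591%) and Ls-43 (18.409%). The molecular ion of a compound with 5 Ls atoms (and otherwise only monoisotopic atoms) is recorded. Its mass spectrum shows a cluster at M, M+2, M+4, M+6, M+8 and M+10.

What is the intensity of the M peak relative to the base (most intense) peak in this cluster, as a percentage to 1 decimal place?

88.6%

Term probabilities: M 0.3616, M+2 0.4079, M+4 0.1841, M+6 0.0415, M+8 0.0047, M+10 0.0002. Base peak = M+2.
P(M+2) = C(5,1) × 0.81591^4 × 0.18409^1 = 5 × 0.44316864 × 0.18409 = 0.407915 (base)
P(M) = C(5,0) × 0.81591^5 × 0.18409^0 = 1 × 0.36158573 × 1.0000 = 0.361586
Relative intensity = 0.361586 / 0.407915 × 100 = 88.6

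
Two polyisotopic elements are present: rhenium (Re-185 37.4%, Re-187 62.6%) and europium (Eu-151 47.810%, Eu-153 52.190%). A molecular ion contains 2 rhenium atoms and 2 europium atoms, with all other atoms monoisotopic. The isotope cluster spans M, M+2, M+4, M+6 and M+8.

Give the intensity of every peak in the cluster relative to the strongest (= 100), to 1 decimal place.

8.8 : 48.9 : 100.0 : 89.4 : 29.5

Rhenium pattern (n=2): 0.139876 : 0.468248 : 0.391876
Europium pattern (n=2): 0.22857961 : 0.49904078 : 0.27237961
Convolve the two distributions (both contribute in 2-u steps):
  M: 0.139876×0.22857961 = 0.031973
  M+2: 0.139876×0.49904078 + 0.468248×0.22857961 = 0.176836
  M+4: 0.139876×0.27237961 + 0.468248×0.49904078 + 0.391876×0.22857961 = 0.361349
  M+6: 0.468248×0.27237961 + 0.391876×0.49904078 = 0.323103
  M+8: 0.391876×0.27237961 = 0.106739
Scale to base peak (0.361349) = 100: 8.8 : 48.9 : 100.0 : 89.4 : 29.5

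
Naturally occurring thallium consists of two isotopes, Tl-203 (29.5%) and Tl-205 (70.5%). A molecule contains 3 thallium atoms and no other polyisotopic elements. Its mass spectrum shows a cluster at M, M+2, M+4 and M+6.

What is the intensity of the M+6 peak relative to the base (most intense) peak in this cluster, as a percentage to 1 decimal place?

79.7%

Binomial terms of (0.295 + 0.705)^3: M 0.0257, M+2 0.1841, M+4 0.4399, M+6 0.3504 → M+4 is the base peak.
P(M+4) = C(3,2) × 0.295^1 × 0.705^2 = 3 × 0.2950 × 0.497025 = 0.439867 (base)
P(M+6) = C(3,3) × 0.295^0 × 0.705^3 = 1 × 1.0000 × 0.35040263 = 0.350403
Relative intensity = 0.350403 / 0.439867 × 100 = 79.7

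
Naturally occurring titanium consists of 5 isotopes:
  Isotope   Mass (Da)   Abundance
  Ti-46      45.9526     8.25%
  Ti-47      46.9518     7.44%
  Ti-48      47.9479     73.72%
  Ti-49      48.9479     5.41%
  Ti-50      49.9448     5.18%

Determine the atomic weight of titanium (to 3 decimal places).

Weight each isotope mass by its fractional abundance: 0.0825 × 45.9526 + 0.0744 × 46.9518 + 0.7372 × 47.9479 + 0.0541 × 48.9479 + 0.0518 × 49.9448
= 3.79109 + 3.49321 + 35.34719 + 2.64808 + 2.58714 = 47.86671 Da

47.867 Da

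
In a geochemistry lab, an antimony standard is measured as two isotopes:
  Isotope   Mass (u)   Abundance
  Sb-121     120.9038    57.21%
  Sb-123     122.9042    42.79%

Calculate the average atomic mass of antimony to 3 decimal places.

121.760 u

Weight each isotope mass by its fractional abundance: 0.5721 × 120.9038 + 0.4279 × 122.9042
= 69.16906 + 52.59071 = 121.75977 u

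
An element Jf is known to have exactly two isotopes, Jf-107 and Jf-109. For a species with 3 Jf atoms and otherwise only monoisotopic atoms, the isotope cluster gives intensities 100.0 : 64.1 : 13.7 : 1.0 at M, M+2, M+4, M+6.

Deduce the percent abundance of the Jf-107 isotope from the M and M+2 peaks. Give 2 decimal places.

82.39%

Write p for the Jf-107 fraction. I(M+2)/I(M) = [C(3,1)·p^2·(1−p)] / p^3 = 3·(1−p)/p = 64.1/100.0 = 0.6410
(1−p)/p = 0.6410/3 = 0.2137  ⇒  p = 1/(1 + 0.2137) = 0.8239
Jf-107: 82.39%, Jf-109: 17.61%.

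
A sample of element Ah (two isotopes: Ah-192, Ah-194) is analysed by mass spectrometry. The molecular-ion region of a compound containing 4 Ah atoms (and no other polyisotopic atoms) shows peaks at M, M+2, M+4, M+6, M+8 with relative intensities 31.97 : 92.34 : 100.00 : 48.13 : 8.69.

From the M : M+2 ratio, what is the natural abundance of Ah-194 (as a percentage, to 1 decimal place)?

41.9%

Write p for the Ah-192 fraction. I(M+2)/I(M) = [C(4,1)·p^3·(1−p)] / p^4 = 4·(1−p)/p = 92.34/31.97 = 2.8883
(1−p)/p = 2.8883/4 = 0.7221  ⇒  p = 1/(1 + 0.7221) = 0.5807
Ah-192: 58.1%, Ah-194: 41.9%.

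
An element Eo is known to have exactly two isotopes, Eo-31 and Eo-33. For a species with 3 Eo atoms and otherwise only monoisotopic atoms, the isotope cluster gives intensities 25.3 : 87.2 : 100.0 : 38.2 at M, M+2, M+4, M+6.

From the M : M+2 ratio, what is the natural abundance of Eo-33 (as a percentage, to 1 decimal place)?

Let p = fractional abundance of Eo-31. I(M+2)/I(M) = [C(3,1)·p^2·(1−p)] / p^3 = 3·(1−p)/p = 87.2/25.3 = 3.4466
(1−p)/p = 3.4466/3 = 1.1489  ⇒  p = 1/(1 + 1.1489) = 0.4654
Eo-31: 46.5%, Eo-33: 53.5%.

53.5%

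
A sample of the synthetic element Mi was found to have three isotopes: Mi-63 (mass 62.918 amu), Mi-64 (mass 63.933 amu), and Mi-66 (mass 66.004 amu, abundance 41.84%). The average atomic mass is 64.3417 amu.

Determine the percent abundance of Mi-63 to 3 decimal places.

Let x and y be the fractions of Mi-63 and Mi-64. Then x + y = 1 − 0.4184 = 0.5816 and 62.918x + 63.933y = 64.3417 − 0.4184×66.004 = 36.7256264.
Substituting: 62.918x + 63.933(0.5816 − x) = 36.7256264
(62.918 − 63.933)x = -0.4578064  ⇒  x = 0.45104, y = 0.13056
Mi-63: 45.104%, Mi-64: 13.056%.

45.104%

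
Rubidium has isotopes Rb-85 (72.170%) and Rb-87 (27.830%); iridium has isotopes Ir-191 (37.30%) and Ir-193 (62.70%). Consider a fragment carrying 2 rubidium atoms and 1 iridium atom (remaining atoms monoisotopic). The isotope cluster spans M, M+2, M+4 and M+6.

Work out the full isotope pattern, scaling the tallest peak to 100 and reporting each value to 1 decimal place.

40.8 : 100.0 : 58.9 : 10.2

Rubidium pattern (n=2): 0.52085089 : 0.40169822 : 0.07745089
Iridium pattern (n=1): 0.3730 : 0.6270
Convolve the two distributions (both contribute in 2-u steps):
  M: 0.52085089×0.3730 = 0.194277
  M+2: 0.52085089×0.6270 + 0.40169822×0.3730 = 0.476407
  M+4: 0.40169822×0.6270 + 0.07745089×0.3730 = 0.280754
  M+6: 0.07745089×0.6270 = 0.048562
Scale to base peak (0.476407) = 100: 40.8 : 100.0 : 58.9 : 10.2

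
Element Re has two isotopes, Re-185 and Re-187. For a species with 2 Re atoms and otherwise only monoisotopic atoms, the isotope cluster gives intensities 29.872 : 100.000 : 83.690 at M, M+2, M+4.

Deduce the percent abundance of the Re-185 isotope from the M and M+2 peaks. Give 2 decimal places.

37.40%

Write p for the Re-185 fraction. I(M+2)/I(M) = [C(2,1)·p^1·(1−p)] / p^2 = 2·(1−p)/p = 100.000/29.872 = 3.3476
(1−p)/p = 3.3476/2 = 1.6738  ⇒  p = 1/(1 + 1.6738) = 0.3740
Re-185: 37.40%, Re-187: 62.60%.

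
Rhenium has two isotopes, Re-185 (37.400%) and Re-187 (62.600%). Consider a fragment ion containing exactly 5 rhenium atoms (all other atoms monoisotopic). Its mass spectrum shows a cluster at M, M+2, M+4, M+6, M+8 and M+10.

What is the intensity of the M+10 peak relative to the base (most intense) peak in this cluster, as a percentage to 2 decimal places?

Term probabilities: M 0.0073, M+2 0.0612, M+4 0.2050, M+6 0.3431, M+8 0.2872, M+10 0.0961. Base peak = M+6.
P(M+6) = C(5,3) × 0.37400^2 × 0.62600^3 = 10 × 0.139876 × 0.24531438 = 0.343136 (base)
P(M+10) = C(5,5) × 0.37400^0 × 0.62600^5 = 1 × 1.0000 × 0.09613282 = 0.096133
Relative intensity = 0.096133 / 0.343136 × 100 = 28.02

28.02%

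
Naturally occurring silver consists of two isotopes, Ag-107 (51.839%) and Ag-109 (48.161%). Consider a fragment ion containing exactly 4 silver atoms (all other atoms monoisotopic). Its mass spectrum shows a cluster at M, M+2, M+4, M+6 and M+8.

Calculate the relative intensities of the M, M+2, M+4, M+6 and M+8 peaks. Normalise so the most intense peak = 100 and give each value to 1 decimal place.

19.3 : 71.8 : 100.0 : 61.9 : 14.4

The 4 Ag atoms are independent, so intensities follow the terms of (0.51839 + 0.48161)^4.
P(M) = 0.51839^4 = 0.072215
P(M+2) = 4 × 0.51839^3 × 0.48161^1 = 0.268365
P(M+4) = 6 × 0.51839^2 × 0.48161^2 = 0.373986
P(M+6) = 4 × 0.51839^1 × 0.48161^3 = 0.231634
P(M+8) = 0.48161^4 = 0.053800
The M+4 peak is largest (0.373986); scaling to 100 gives 19.3 : 71.8 : 100.0 : 61.9 : 14.4.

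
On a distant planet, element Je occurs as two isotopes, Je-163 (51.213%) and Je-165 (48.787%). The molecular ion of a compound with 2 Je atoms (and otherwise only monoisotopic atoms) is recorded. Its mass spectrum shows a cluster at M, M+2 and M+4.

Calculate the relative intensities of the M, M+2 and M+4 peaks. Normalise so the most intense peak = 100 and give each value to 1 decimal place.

Each Je atom is independently Je-163 (p = 0.51213) or Je-165 (q = 0.48787); the cluster is the binomial expansion (p + q)^2.
P(M) = 0.51213^2 = 0.262277
P(M+2) = 2 × 0.51213^1 × 0.48787^1 = 0.499706
P(M+4) = 0.48787^2 = 0.238017
The M+2 peak is largest (0.499706); scaling to 100 gives 52.5 : 100.0 : 47.6.

52.5 : 100.0 : 47.6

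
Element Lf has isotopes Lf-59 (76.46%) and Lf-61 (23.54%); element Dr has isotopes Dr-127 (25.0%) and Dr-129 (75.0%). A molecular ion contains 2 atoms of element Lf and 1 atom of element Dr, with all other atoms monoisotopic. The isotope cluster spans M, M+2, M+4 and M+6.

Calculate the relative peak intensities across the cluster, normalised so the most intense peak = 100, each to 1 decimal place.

Element Lf pattern (n=2): 0.58461316 : 0.35997368 : 0.05541316
Element Dr pattern (n=1): 0.2500 : 0.7500
Convolve the two distributions (both contribute in 2-u steps):
  M: 0.58461316×0.2500 = 0.146153
  M+2: 0.58461316×0.7500 + 0.35997368×0.2500 = 0.528453
  M+4: 0.35997368×0.7500 + 0.05541316×0.2500 = 0.283834
  M+6: 0.05541316×0.7500 = 0.041560
Scale to base peak (0.528453) = 100: 27.7 : 100.0 : 53.7 : 7.9

27.7 : 100.0 : 53.7 : 7.9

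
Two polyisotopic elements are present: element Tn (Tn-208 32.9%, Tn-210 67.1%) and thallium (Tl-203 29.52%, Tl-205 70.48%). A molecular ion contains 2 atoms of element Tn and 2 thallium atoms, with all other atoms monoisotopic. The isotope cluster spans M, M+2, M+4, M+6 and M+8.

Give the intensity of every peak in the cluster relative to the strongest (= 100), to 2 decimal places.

Element Tn pattern (n=2): 0.108241 : 0.441518 : 0.450241
Thallium pattern (n=2): 0.08714304 : 0.41611392 : 0.49674304
Convolve the two distributions (both contribute in 2-u steps):
  M: 0.108241×0.08714304 = 0.009432
  M+2: 0.108241×0.41611392 + 0.441518×0.08714304 = 0.083516
  M+4: 0.108241×0.49674304 + 0.441518×0.41611392 + 0.450241×0.08714304 = 0.276725
  M+6: 0.441518×0.49674304 + 0.450241×0.41611392 = 0.406673
  M+8: 0.450241×0.49674304 = 0.223654
Scale to base peak (0.406673) = 100: 2.32 : 20.54 : 68.05 : 100.00 : 55.00

2.32 : 20.54 : 68.05 : 100.00 : 55.00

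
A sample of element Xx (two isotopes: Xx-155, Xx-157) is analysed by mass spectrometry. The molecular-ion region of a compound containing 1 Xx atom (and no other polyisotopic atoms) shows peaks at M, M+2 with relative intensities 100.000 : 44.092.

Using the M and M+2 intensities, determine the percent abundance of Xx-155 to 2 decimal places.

69.40%

Write p for the Xx-155 fraction. I(M+2)/I(M) = [C(1,1)·p^0·(1−p)] / p^1 = 1·(1−p)/p = 44.092/100.000 = 0.4409
(1−p)/p = 0.4409/1 = 0.4409  ⇒  p = 1/(1 + 0.4409) = 0.6940
Xx-155: 69.40%, Xx-157: 30.60%.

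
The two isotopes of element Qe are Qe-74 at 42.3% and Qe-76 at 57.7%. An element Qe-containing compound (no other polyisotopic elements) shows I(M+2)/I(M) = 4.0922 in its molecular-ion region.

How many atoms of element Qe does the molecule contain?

The M+2/M ratio from n Qe atoms is n · q/p = n · 0.577/0.423.
n = 4.0922 × 0.423/0.577 = 3.00 ≈ 3

3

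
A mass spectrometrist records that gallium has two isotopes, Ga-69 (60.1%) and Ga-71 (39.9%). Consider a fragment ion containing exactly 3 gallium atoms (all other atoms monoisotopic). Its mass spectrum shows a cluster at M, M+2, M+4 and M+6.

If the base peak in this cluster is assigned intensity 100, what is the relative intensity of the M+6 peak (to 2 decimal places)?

Term probabilities: M 0.2171, M+2 0.4324, M+4 0.2870, M+6 0.0635. Base peak = M+2.
P(M+2) = C(3,1) × 0.601^2 × 0.399^1 = 3 × 0.361201 × 0.3990 = 0.432358 (base)
P(M+6) = C(3,3) × 0.601^0 × 0.399^3 = 1 × 1.0000 × 0.0635212 = 0.063521
Relative intensity = 0.063521 / 0.432358 × 100 = 14.69

14.69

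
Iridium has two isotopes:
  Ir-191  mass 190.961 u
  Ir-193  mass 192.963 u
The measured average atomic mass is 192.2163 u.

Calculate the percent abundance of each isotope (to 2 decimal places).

Ir-191: 37.30%, Ir-193: 62.70%

Let x be the fractional abundance of Ir-191; then Ir-193 has abundance 1 − x.
190.961·x + 192.963·(1 − x) = 192.2163
(190.961 − 192.963)·x = 192.2163 − 192.963
x = -0.7467 / -2.002 = 0.37298 → 37.30% Ir-191, 62.70% Ir-193.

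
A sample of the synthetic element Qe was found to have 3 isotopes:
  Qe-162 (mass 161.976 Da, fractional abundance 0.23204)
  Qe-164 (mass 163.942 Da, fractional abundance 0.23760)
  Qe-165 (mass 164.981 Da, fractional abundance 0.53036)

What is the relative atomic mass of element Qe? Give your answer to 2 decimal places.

The abundance-weighted mean is 0.23204 × 161.976 + 0.23760 × 163.942 + 0.53036 × 164.981
= 37.5849 + 38.9526 + 87.4993 = 164.0368 Da

164.04 Da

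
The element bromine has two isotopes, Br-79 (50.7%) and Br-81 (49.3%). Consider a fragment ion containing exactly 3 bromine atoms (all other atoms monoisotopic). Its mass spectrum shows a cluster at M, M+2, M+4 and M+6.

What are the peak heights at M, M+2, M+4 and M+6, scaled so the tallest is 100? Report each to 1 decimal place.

The 3 Br atoms are independent, so intensities follow the terms of (0.507 + 0.493)^3.
P(M) = 0.507^3 = 0.130324
P(M+2) = 3 × 0.507^2 × 0.493^1 = 0.380175
P(M+4) = 3 × 0.507^1 × 0.493^2 = 0.369678
P(M+6) = 0.493^3 = 0.119823
The M+2 peak is largest (0.380175); scaling to 100 gives 34.3 : 100.0 : 97.2 : 31.5.

34.3 : 100.0 : 97.2 : 31.5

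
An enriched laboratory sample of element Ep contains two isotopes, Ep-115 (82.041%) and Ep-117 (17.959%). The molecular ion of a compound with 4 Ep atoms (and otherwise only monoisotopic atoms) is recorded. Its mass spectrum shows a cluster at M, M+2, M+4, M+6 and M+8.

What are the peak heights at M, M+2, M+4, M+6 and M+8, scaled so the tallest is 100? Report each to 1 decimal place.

100.0 : 87.6 : 28.8 : 4.2 : 0.2

Each Ep atom is independently Ep-115 (p = 0.82041) or Ep-117 (q = 0.17959); the cluster is the binomial expansion (p + q)^4.
P(M) = 0.82041^4 = 0.453027
P(M+2) = 4 × 0.82041^3 × 0.17959^1 = 0.396675
P(M+4) = 6 × 0.82041^2 × 0.17959^2 = 0.130250
P(M+6) = 4 × 0.82041^1 × 0.17959^3 = 0.019008
P(M+8) = 0.17959^4 = 0.001040
The M peak is largest (0.453027); scaling to 100 gives 100.0 : 87.6 : 28.8 : 4.2 : 0.2.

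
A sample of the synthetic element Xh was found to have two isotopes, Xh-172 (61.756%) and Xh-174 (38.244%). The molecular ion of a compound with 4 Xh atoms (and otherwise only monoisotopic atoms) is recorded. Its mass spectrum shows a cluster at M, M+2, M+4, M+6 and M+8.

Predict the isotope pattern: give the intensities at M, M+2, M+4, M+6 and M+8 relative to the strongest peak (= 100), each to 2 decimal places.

40.37 : 100.00 : 92.89 : 38.35 : 5.94

The 4 Xh atoms are independent, so intensities follow the terms of (0.61756 + 0.38244)^4.
P(M) = 0.61756^4 = 0.145451
P(M+2) = 4 × 0.61756^3 × 0.38244^1 = 0.360297
P(M+4) = 6 × 0.61756^2 × 0.38244^2 = 0.334685
P(M+6) = 4 × 0.61756^1 × 0.38244^3 = 0.138175
P(M+8) = 0.38244^4 = 0.021392
The M+2 peak is largest (0.360297); scaling to 100 gives 40.37 : 100.00 : 92.89 : 38.35 : 5.94.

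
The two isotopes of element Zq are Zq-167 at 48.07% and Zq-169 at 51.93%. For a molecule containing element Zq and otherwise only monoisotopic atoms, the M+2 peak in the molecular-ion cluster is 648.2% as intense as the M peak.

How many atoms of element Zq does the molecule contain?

With n Zq atoms, P(M+2)/P(M) = C(n,1)·p^(n−1)q / p^n = n·q/p = n · 0.5193/0.4807.
n = 6.482 × 0.4807/0.5193 = 6.00 ≈ 6

6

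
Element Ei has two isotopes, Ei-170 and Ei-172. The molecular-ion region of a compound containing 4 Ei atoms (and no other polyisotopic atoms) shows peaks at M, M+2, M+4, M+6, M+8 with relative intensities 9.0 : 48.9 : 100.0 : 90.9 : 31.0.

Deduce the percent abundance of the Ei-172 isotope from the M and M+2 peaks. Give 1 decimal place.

Let p = fractional abundance of Ei-170. I(M+2)/I(M) = [C(4,1)·p^3·(1−p)] / p^4 = 4·(1−p)/p = 48.9/9.0 = 5.4333
(1−p)/p = 5.4333/4 = 1.3583  ⇒  p = 1/(1 + 1.3583) = 0.4240
Ei-170: 42.4%, Ei-172: 57.6%.

57.6%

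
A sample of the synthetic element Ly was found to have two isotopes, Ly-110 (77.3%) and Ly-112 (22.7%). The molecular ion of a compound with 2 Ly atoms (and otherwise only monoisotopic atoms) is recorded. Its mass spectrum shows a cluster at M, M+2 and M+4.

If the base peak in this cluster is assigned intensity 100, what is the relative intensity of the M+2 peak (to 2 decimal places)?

Binomial terms of (0.773 + 0.227)^2: M 0.5975, M+2 0.3509, M+4 0.0515 → M is the base peak.
P(M) = C(2,0) × 0.773^2 × 0.227^0 = 1 × 0.597529 × 1.0000 = 0.597529 (base)
P(M+2) = C(2,1) × 0.773^1 × 0.227^1 = 2 × 0.7730 × 0.2270 = 0.350942
Relative intensity = 0.350942 / 0.597529 × 100 = 58.73

58.73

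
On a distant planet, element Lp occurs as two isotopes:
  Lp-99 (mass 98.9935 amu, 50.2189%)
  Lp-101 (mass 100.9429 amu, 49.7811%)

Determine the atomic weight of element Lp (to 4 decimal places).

99.9639 amu

The abundance-weighted mean is 0.502189 × 98.9935 + 0.497811 × 100.9429
= 49.71345 + 50.25049 = 99.96394 amu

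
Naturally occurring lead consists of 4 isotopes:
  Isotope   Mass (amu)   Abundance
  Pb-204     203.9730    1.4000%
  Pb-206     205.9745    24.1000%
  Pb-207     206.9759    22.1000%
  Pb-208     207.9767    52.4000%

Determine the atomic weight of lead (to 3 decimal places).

Average mass = Σ (abundance × isotope mass) = 0.014000 × 203.9730 + 0.241000 × 205.9745 + 0.221000 × 206.9759 + 0.524000 × 207.9767
= 2.85562 + 49.63985 + 45.74167 + 108.97979 = 207.21693 amu

207.217 amu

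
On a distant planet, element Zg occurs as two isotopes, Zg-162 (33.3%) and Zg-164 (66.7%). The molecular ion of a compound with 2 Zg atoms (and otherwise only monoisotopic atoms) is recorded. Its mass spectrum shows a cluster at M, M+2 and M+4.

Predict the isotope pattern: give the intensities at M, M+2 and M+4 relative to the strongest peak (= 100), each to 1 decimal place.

Each Zg atom is independently Zg-162 (p = 0.333) or Zg-164 (q = 0.667); the cluster is the binomial expansion (p + q)^2.
P(M) = 0.333^2 = 0.110889
P(M+2) = 2 × 0.333^1 × 0.667^1 = 0.444222
P(M+4) = 0.667^2 = 0.444889
The M+4 peak is largest (0.444889); scaling to 100 gives 24.9 : 99.9 : 100.0.

24.9 : 99.9 : 100.0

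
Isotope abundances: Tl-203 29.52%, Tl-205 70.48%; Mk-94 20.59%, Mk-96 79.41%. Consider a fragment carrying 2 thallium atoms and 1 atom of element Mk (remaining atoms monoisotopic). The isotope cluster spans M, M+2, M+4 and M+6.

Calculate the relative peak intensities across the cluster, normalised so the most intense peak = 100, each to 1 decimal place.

Thallium pattern (n=2): 0.08714304 : 0.41611392 : 0.49674304
Element Mk pattern (n=1): 0.2059 : 0.7941
Convolve the two distributions (both contribute in 2-u steps):
  M: 0.08714304×0.2059 = 0.017943
  M+2: 0.08714304×0.7941 + 0.41611392×0.2059 = 0.154878
  M+4: 0.41611392×0.7941 + 0.49674304×0.2059 = 0.432715
  M+6: 0.49674304×0.7941 = 0.394464
Scale to base peak (0.432715) = 100: 4.1 : 35.8 : 100.0 : 91.2

4.1 : 35.8 : 100.0 : 91.2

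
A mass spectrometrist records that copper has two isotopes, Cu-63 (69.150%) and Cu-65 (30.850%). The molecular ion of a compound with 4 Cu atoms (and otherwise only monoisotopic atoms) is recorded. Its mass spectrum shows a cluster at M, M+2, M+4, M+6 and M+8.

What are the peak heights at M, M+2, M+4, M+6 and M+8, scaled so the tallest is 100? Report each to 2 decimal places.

56.04 : 100.00 : 66.92 : 19.90 : 2.22

Each Cu atom is independently Cu-63 (p = 0.69150) or Cu-65 (q = 0.30850); the cluster is the binomial expansion (p + q)^4.
P(M) = 0.69150^4 = 0.228649
P(M+2) = 4 × 0.69150^3 × 0.30850^1 = 0.408030
P(M+4) = 6 × 0.69150^2 × 0.30850^2 = 0.273052
P(M+6) = 4 × 0.69150^1 × 0.30850^3 = 0.081212
P(M+8) = 0.30850^4 = 0.009058
The M+2 peak is largest (0.408030); scaling to 100 gives 56.04 : 100.00 : 66.92 : 19.90 : 2.22.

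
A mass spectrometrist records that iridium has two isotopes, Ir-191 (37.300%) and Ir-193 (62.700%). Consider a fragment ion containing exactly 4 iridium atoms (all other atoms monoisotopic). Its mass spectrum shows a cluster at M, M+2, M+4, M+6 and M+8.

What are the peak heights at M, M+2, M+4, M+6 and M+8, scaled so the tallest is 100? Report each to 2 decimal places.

The 4 Ir atoms are independent, so intensities follow the terms of (0.37300 + 0.62700)^4.
P(M) = 0.37300^4 = 0.019357
P(M+2) = 4 × 0.37300^3 × 0.62700^1 = 0.130153
P(M+4) = 6 × 0.37300^2 × 0.62700^2 = 0.328174
P(M+6) = 4 × 0.37300^1 × 0.62700^3 = 0.367766
P(M+8) = 0.62700^4 = 0.154550
The M+6 peak is largest (0.367766); scaling to 100 gives 5.26 : 35.39 : 89.23 : 100.00 : 42.02.

5.26 : 35.39 : 89.23 : 100.00 : 42.02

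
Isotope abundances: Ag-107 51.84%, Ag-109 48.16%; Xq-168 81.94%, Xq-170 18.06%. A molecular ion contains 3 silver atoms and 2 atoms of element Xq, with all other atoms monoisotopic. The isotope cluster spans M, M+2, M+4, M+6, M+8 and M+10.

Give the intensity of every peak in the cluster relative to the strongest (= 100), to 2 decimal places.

Silver pattern (n=3): 0.13931407 : 0.38827347 : 0.36071085 : 0.11170161
Element Xq pattern (n=2): 0.67141636 : 0.29596728 : 0.03261636
Convolve the two distributions (both contribute in 2-u steps):
  M: 0.13931407×0.67141636 = 0.093538
  M+2: 0.13931407×0.29596728 + 0.38827347×0.67141636 = 0.301926
  M+4: 0.13931407×0.03261636 + 0.38827347×0.29596728 + 0.36071085×0.67141636 = 0.361647
  M+6: 0.38827347×0.03261636 + 0.36071085×0.29596728 + 0.11170161×0.67141636 = 0.194421
  M+8: 0.36071085×0.03261636 + 0.11170161×0.29596728 = 0.044825
  M+10: 0.11170161×0.03261636 = 0.003643
Scale to base peak (0.361647) = 100: 25.86 : 83.49 : 100.00 : 53.76 : 12.39 : 1.01

25.86 : 83.49 : 100.00 : 53.76 : 12.39 : 1.01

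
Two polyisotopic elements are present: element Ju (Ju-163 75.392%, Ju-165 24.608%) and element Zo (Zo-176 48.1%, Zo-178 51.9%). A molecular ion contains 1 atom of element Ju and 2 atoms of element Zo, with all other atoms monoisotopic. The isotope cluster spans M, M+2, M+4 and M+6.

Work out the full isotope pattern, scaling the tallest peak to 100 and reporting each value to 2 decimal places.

Element Ju pattern (n=1): 0.75392 : 0.24608
Element Zo pattern (n=2): 0.231361 : 0.499278 : 0.269361
Convolve the two distributions (both contribute in 2-u steps):
  M: 0.75392×0.231361 = 0.174428
  M+2: 0.75392×0.499278 + 0.24608×0.231361 = 0.433349
  M+4: 0.75392×0.269361 + 0.24608×0.499278 = 0.325939
  M+6: 0.24608×0.269361 = 0.066284
Scale to base peak (0.433349) = 100: 40.25 : 100.00 : 75.21 : 15.30

40.25 : 100.00 : 75.21 : 15.30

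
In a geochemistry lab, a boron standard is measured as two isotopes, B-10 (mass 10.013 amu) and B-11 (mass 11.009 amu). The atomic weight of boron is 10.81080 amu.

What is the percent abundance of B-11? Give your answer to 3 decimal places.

80.100%

Let x be the fractional abundance of B-10; then B-11 has abundance 1 − x.
10.013·x + 11.009·(1 − x) = 10.81080
(10.013 − 11.009)·x = 10.81080 − 11.009
x = -0.19820 / -0.996 = 0.19900 → 19.900% B-10, 80.100% B-11.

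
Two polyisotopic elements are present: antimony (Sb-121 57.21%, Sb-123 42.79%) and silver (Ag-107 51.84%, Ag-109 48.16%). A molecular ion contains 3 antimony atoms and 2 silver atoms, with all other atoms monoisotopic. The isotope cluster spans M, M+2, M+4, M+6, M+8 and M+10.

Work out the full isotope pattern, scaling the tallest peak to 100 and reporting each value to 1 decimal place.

14.9 : 61.1 : 100.0 : 81.6 : 33.2 : 5.4

Antimony pattern (n=3): 0.18724742 : 0.42015297 : 0.3142518 : 0.07834781
Silver pattern (n=2): 0.26873856 : 0.49932288 : 0.23193856
Convolve the two distributions (both contribute in 2-u steps):
  M: 0.18724742×0.26873856 = 0.050321
  M+2: 0.18724742×0.49932288 + 0.42015297×0.26873856 = 0.206408
  M+4: 0.18724742×0.23193856 + 0.42015297×0.49932288 + 0.3142518×0.26873856 = 0.337673
  M+6: 0.42015297×0.23193856 + 0.3142518×0.49932288 + 0.07834781×0.26873856 = 0.275418
  M+8: 0.3142518×0.23193856 + 0.07834781×0.49932288 = 0.112008
  M+10: 0.07834781×0.23193856 = 0.018172
Scale to base peak (0.337673) = 100: 14.9 : 61.1 : 100.0 : 81.6 : 33.2 : 5.4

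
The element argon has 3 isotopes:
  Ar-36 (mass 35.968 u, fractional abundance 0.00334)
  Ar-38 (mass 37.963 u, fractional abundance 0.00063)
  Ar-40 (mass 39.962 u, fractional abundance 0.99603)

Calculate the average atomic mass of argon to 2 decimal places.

The abundance-weighted mean is 0.00334 × 35.968 + 0.00063 × 37.963 + 0.99603 × 39.962
= 0.1201 + 0.0239 + 39.8034 = 39.9474 u

39.95 u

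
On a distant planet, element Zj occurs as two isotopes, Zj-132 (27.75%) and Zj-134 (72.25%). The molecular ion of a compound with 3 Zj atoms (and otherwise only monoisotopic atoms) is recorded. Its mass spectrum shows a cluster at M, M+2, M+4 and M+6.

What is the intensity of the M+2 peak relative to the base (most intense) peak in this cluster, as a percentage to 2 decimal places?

Binomial terms of (0.2775 + 0.7225)^3: M 0.0214, M+2 0.1669, M+4 0.4346, M+6 0.3771 → M+4 is the base peak.
P(M+4) = C(3,2) × 0.2775^1 × 0.7225^2 = 3 × 0.2775 × 0.52200625 = 0.434570 (base)
P(M+2) = C(3,1) × 0.2775^2 × 0.7225^1 = 3 × 0.07700625 × 0.7225 = 0.166911
Relative intensity = 0.166911 / 0.434570 × 100 = 38.41

38.41%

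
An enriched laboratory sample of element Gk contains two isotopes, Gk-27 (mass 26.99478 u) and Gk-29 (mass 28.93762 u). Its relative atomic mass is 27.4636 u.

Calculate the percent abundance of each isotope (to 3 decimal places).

Writing the weighted mean with unknown fraction x of Gk-27:
26.99478·x + 28.93762·(1 − x) = 27.4636
(26.99478 − 28.93762)·x = 27.4636 − 28.93762
x = -1.47402 / -1.94284 = 0.75869 → 75.869% Gk-27, 24.131% Gk-29.

Gk-27: 75.869%, Gk-29: 24.131%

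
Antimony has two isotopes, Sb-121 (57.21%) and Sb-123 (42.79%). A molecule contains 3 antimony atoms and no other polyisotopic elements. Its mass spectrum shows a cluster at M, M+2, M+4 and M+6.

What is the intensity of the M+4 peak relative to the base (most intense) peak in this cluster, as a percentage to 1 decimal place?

(0.5721 + 0.4279)^3 gives M 0.1872, M+2 0.4202, M+4 0.3143, M+6 0.0783; the largest is M+2.
P(M+2) = C(3,1) × 0.5721^2 × 0.4279^1 = 3 × 0.32729841 × 0.4279 = 0.420153 (base)
P(M+4) = C(3,2) × 0.5721^1 × 0.4279^2 = 3 × 0.5721 × 0.18309841 = 0.314252
Relative intensity = 0.314252 / 0.420153 × 100 = 74.8

74.8%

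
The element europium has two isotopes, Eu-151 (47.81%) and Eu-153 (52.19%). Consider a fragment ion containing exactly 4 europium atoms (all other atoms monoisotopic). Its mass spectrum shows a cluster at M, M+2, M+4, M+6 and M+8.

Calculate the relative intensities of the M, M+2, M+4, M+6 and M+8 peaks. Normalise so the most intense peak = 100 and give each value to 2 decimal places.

Each Eu atom is independently Eu-151 (p = 0.4781) or Eu-153 (q = 0.5219); the cluster is the binomial expansion (p + q)^4.
P(M) = 0.4781^4 = 0.052249
P(M+2) = 4 × 0.4781^3 × 0.5219^1 = 0.228141
P(M+4) = 6 × 0.4781^2 × 0.5219^2 = 0.373563
P(M+6) = 4 × 0.4781^1 × 0.5219^3 = 0.271857
P(M+8) = 0.5219^4 = 0.074191
The M+4 peak is largest (0.373563); scaling to 100 gives 13.99 : 61.07 : 100.00 : 72.77 : 19.86.

13.99 : 61.07 : 100.00 : 72.77 : 19.86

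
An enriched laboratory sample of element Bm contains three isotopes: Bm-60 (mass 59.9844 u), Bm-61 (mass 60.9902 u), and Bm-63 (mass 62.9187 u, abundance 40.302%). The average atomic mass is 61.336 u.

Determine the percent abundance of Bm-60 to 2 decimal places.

42.89%

The remaining 59.698% is split between Bm-60 (fraction x) and Bm-61 (fraction 0.59698 − x).
Substituting: 59.9844x + 60.9902(0.59698 − x) = 35.978505526
(59.9844 − 60.9902)x = -0.43142407  ⇒  x = 0.42894, y = 0.16804
Bm-60: 42.89%, Bm-61: 16.80%.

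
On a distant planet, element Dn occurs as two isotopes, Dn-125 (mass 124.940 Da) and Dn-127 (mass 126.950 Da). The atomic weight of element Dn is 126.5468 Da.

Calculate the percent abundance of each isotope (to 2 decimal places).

With x = fraction of Dn-125 (so Dn-127 is 1 − x):
124.940·x + 126.950·(1 − x) = 126.5468
(124.940 − 126.950)·x = 126.5468 − 126.950
x = -0.4032 / -2.010 = 0.20060 → 20.06% Dn-125, 79.94% Dn-127.

Dn-125: 20.06%, Dn-127: 79.94%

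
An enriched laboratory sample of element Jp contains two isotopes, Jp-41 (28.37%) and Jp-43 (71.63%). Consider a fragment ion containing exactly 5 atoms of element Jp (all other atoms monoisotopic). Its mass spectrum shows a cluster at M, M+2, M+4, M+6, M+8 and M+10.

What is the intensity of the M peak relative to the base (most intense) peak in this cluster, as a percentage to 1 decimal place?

0.5%

(0.2837 + 0.7163)^5 gives M 0.0018, M+2 0.0232, M+4 0.1172, M+6 0.2958, M+8 0.3734, M+10 0.1886; the largest is M+8.
P(M+8) = C(5,4) × 0.2837^1 × 0.7163^4 = 5 × 0.2837 × 0.26325693 = 0.373430 (base)
P(M) = C(5,0) × 0.2837^5 × 0.7163^0 = 1 × 0.00183779 × 1.0000 = 0.001838
Relative intensity = 0.001838 / 0.373430 × 100 = 0.5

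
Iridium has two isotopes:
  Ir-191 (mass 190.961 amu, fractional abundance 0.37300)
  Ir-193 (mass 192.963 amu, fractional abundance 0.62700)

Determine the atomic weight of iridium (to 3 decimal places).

Weight each isotope mass by its fractional abundance: 0.37300 × 190.961 + 0.62700 × 192.963
= 71.2285 + 120.9878 = 192.2163 amu

192.216 amu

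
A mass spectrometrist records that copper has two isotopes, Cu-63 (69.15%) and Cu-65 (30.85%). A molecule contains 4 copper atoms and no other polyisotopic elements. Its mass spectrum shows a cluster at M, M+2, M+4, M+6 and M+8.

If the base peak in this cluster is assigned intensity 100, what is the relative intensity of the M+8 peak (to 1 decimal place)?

(0.6915 + 0.3085)^4 gives M 0.2286, M+2 0.4080, M+4 0.2731, M+6 0.0812, M+8 0.0091; the largest is M+2.
P(M+2) = C(4,1) × 0.6915^3 × 0.3085^1 = 4 × 0.33065611 × 0.3085 = 0.408030 (base)
P(M+8) = C(4,4) × 0.6915^0 × 0.3085^4 = 1 × 1.0000 × 0.00905776 = 0.009058
Relative intensity = 0.009058 / 0.408030 × 100 = 2.2

2.2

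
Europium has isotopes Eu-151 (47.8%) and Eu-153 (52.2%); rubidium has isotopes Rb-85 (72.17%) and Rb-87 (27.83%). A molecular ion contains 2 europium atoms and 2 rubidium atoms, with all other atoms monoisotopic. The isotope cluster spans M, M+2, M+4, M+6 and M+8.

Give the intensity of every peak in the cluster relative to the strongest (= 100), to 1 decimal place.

Europium pattern (n=2): 0.228484 : 0.499032 : 0.272484
Rubidium pattern (n=2): 0.52085089 : 0.40169822 : 0.07745089
Convolve the two distributions (both contribute in 2-u steps):
  M: 0.228484×0.52085089 = 0.119006
  M+2: 0.228484×0.40169822 + 0.499032×0.52085089 = 0.351703
  M+4: 0.228484×0.07745089 + 0.499032×0.40169822 + 0.272484×0.52085089 = 0.360080
  M+6: 0.499032×0.07745089 + 0.272484×0.40169822 = 0.148107
  M+8: 0.272484×0.07745089 = 0.021104
Scale to base peak (0.360080) = 100: 33.0 : 97.7 : 100.0 : 41.1 : 5.9

33.0 : 97.7 : 100.0 : 41.1 : 5.9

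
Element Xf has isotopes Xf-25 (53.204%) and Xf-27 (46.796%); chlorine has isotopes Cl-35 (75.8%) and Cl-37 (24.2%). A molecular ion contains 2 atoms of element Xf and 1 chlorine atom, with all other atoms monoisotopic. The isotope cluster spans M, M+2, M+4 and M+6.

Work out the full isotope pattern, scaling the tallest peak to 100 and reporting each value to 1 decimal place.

Element Xf pattern (n=2): 0.28306656 : 0.49794688 : 0.21898656
Chlorine pattern (n=1): 0.7580 : 0.2420
Convolve the two distributions (both contribute in 2-u steps):
  M: 0.28306656×0.7580 = 0.214564
  M+2: 0.28306656×0.2420 + 0.49794688×0.7580 = 0.445946
  M+4: 0.49794688×0.2420 + 0.21898656×0.7580 = 0.286495
  M+6: 0.21898656×0.2420 = 0.052995
Scale to base peak (0.445946) = 100: 48.1 : 100.0 : 64.2 : 11.9

48.1 : 100.0 : 64.2 : 11.9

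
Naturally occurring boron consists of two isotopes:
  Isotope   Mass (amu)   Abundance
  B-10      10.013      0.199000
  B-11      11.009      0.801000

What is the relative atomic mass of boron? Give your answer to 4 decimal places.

10.8108 amu

Ar = Σ fᵢ·mᵢ = 0.199000 × 10.013 + 0.801000 × 11.009
= 1.99259 + 8.81821 = 10.81080 amu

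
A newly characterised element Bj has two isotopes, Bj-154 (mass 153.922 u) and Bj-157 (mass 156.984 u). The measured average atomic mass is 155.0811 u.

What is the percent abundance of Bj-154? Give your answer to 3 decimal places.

With x = fraction of Bj-154 (so Bj-157 is 1 − x):
153.922·x + 156.984·(1 − x) = 155.0811
(153.922 − 156.984)·x = 155.0811 − 156.984
x = -1.9029 / -3.062 = 0.62146 → 62.146% Bj-154, 37.854% Bj-157.

62.146%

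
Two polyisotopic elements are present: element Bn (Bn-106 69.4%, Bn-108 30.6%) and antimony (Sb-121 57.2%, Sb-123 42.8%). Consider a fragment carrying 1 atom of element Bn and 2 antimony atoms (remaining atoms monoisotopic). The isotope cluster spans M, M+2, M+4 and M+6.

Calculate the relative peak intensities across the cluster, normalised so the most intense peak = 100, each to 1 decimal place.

Element Bn pattern (n=1): 0.6940 : 0.3060
Antimony pattern (n=2): 0.327184 : 0.489632 : 0.183184
Convolve the two distributions (both contribute in 2-u steps):
  M: 0.6940×0.327184 = 0.227066
  M+2: 0.6940×0.489632 + 0.3060×0.327184 = 0.439923
  M+4: 0.6940×0.183184 + 0.3060×0.489632 = 0.276957
  M+6: 0.3060×0.183184 = 0.056054
Scale to base peak (0.439923) = 100: 51.6 : 100.0 : 63.0 : 12.7

51.6 : 100.0 : 63.0 : 12.7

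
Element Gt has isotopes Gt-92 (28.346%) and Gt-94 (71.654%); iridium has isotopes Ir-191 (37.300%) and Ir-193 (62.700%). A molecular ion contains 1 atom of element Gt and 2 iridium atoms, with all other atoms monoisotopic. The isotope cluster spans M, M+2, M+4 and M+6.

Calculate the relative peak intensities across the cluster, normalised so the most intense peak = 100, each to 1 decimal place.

Element Gt pattern (n=1): 0.28346 : 0.71654
Iridium pattern (n=2): 0.139129 : 0.467742 : 0.393129
Convolve the two distributions (both contribute in 2-u steps):
  M: 0.28346×0.139129 = 0.039438
  M+2: 0.28346×0.467742 + 0.71654×0.139129 = 0.232278
  M+4: 0.28346×0.393129 + 0.71654×0.467742 = 0.446592
  M+6: 0.71654×0.393129 = 0.281693
Scale to base peak (0.446592) = 100: 8.8 : 52.0 : 100.0 : 63.1

8.8 : 52.0 : 100.0 : 63.1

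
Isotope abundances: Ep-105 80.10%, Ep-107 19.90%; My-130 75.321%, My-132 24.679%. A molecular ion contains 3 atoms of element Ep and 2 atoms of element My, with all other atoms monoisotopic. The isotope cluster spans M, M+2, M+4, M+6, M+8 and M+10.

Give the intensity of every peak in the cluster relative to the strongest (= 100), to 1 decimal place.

71.4 : 100.0 : 55.8 : 15.5 : 2.1 : 0.1

Element Ep pattern (n=3): 0.5139224 : 0.3830358 : 0.0951612 : 0.0078806
Element My pattern (n=2): 0.5673253 : 0.37176939 : 0.0609053
Convolve the two distributions (both contribute in 2-u steps):
  M: 0.5139224×0.5673253 = 0.291561
  M+2: 0.5139224×0.37176939 + 0.3830358×0.5673253 = 0.408367
  M+4: 0.5139224×0.0609053 + 0.3830358×0.37176939 + 0.0951612×0.5673253 = 0.227689
  M+6: 0.3830358×0.0609053 + 0.0951612×0.37176939 + 0.0078806×0.5673253 = 0.063178
  M+8: 0.0951612×0.0609053 + 0.0078806×0.37176939 = 0.008726
  M+10: 0.0078806×0.0609053 = 0.000480
Scale to base peak (0.408367) = 100: 71.4 : 100.0 : 55.8 : 15.5 : 2.1 : 0.1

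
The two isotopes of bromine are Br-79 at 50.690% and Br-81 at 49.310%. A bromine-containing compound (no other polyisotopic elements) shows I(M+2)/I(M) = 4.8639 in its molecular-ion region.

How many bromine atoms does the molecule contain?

5

With n Br atoms, P(M+2)/P(M) = C(n,1)·p^(n−1)q / p^n = n·q/p = n · 0.49310/0.50690.
n = 4.8639 × 0.50690/0.49310 = 5.00 ≈ 5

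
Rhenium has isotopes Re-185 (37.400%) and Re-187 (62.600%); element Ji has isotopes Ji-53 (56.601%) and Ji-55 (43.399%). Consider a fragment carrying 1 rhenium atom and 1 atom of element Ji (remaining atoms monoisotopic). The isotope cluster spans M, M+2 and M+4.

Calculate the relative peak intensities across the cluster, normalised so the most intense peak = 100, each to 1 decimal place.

41.0 : 100.0 : 52.6

Rhenium pattern (n=1): 0.3740 : 0.6260
Element Ji pattern (n=1): 0.56601 : 0.43399
Convolve the two distributions (both contribute in 2-u steps):
  M: 0.3740×0.56601 = 0.211688
  M+2: 0.3740×0.43399 + 0.6260×0.56601 = 0.516635
  M+4: 0.6260×0.43399 = 0.271678
Scale to base peak (0.516635) = 100: 41.0 : 100.0 : 52.6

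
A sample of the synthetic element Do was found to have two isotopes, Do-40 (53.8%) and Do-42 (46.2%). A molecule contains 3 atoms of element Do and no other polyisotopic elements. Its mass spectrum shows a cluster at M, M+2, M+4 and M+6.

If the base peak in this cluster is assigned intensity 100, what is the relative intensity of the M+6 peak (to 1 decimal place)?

24.6

Term probabilities: M 0.1557, M+2 0.4012, M+4 0.3445, M+6 0.0986. Base peak = M+2.
P(M+2) = C(3,1) × 0.538^2 × 0.462^1 = 3 × 0.289444 × 0.4620 = 0.401169 (base)
P(M+6) = C(3,3) × 0.538^0 × 0.462^3 = 1 × 1.0000 × 0.09861113 = 0.098611
Relative intensity = 0.098611 / 0.401169 × 100 = 24.6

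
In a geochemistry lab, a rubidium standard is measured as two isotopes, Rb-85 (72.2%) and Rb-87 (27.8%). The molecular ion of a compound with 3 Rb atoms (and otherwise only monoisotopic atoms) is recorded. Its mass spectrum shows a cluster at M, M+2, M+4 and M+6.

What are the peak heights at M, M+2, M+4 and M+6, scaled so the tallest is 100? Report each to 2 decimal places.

Expanding (0.722 + 0.278)^3:
P(M) = 0.722^3 = 0.376367
P(M+2) = 3 × 0.722^2 × 0.278^1 = 0.434751
P(M+4) = 3 × 0.722^1 × 0.278^2 = 0.167397
P(M+6) = 0.278^3 = 0.021485
The M+2 peak is largest (0.434751); scaling to 100 gives 86.57 : 100.00 : 38.50 : 4.94.

86.57 : 100.00 : 38.50 : 4.94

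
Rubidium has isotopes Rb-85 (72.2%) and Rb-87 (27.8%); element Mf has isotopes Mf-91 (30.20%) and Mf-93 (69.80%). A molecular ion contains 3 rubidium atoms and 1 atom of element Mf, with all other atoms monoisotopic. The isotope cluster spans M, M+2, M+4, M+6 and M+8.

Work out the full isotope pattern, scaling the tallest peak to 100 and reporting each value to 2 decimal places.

Rubidium pattern (n=3): 0.37636705 : 0.43475086 : 0.16739714 : 0.02148495
Element Mf pattern (n=1): 0.3020 : 0.6980
Convolve the two distributions (both contribute in 2-u steps):
  M: 0.37636705×0.3020 = 0.113663
  M+2: 0.37636705×0.6980 + 0.43475086×0.3020 = 0.393999
  M+4: 0.43475086×0.6980 + 0.16739714×0.3020 = 0.354010
  M+6: 0.16739714×0.6980 + 0.02148495×0.3020 = 0.123332
  M+8: 0.02148495×0.6980 = 0.014996
Scale to base peak (0.393999) = 100: 28.85 : 100.00 : 89.85 : 31.30 : 3.81

28.85 : 100.00 : 89.85 : 31.30 : 3.81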